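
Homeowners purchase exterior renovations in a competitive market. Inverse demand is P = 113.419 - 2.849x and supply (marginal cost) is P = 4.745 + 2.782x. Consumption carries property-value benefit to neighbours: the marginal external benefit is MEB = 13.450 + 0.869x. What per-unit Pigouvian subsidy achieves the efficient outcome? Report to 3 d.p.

Social marginal benefit = demand + MEB = 126.869 - 1.980x.
Set SMB = MC: 126.869 - 1.980x = 4.745 + 2.782x → x* = 25.6455.
The Pigouvian subsidy equals MEB at x*: 13.450 + 0.869×25.6455 = 35.7359.

subsidy = 35.736 per unit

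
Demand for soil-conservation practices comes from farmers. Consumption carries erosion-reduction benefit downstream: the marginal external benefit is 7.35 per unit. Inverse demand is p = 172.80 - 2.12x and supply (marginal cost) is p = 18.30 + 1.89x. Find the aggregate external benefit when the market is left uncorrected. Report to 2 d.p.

283.19

Market equilibrium (private): 18.30 + 1.89x = 172.80 - 2.12x → x_m = 38.5287.
Total external benefit = MEB × x_m = 7.35 × 38.5287 = 283.1859.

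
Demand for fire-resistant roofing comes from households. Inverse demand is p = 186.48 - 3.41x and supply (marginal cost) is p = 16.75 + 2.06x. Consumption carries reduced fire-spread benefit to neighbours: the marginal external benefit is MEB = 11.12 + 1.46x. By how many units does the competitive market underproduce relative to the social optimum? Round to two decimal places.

Market equilibrium (private): 16.75 + 2.06x = 186.48 - 3.41x → x_m = 31.0293.
Social marginal benefit = demand + MEB = 197.60 - 1.95x.
Set SMB = MC: 197.60 - 1.95x = 16.75 + 2.06x → x* = 45.0998.
Gap = |31.0293 − 45.0998| = 14.0705.

14.07 units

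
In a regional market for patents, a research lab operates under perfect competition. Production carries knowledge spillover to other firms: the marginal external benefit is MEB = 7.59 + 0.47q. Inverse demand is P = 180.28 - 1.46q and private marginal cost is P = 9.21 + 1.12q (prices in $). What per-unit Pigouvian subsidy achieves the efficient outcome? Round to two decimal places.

Social marginal cost = private MC − MEB = 1.62 + 0.65q.
Set SMC = demand: 1.62 + 0.65q = 180.28 - 1.46q → q* = 84.6730.
The Pigouvian subsidy equals MEB at q*: 7.59 + 0.47×84.6730 = 47.3863.

subsidy = $47.39 per unit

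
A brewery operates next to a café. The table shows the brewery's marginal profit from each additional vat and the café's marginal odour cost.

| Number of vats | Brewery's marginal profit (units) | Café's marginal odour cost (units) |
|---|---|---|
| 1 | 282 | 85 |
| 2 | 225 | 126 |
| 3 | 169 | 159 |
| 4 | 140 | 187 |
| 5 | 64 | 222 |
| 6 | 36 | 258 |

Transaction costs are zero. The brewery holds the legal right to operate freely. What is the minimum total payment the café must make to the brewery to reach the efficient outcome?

Left alone the brewery would choose level 6 (marginal profit stays positive).
Efficient level: k* = 3 (marginal profit ≥ marginal odour cost through 3).
The café must at least cover the brewery's forgone profit from cutting 6→3: 140 + 64 + 36 = 240.

240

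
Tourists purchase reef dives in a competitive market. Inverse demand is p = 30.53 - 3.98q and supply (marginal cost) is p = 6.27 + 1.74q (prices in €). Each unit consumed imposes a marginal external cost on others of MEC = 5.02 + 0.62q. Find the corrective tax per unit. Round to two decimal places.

tax = €6.90 per unit

Social marginal benefit = demand − MEC = 25.51 - 4.60q.
Set SMB = MC: 25.51 - 4.60q = 6.27 + 1.74q → q* = 3.0347.
The Pigouvian tax equals MEC at q*: 5.02 + 0.62×3.0347 = 6.9015.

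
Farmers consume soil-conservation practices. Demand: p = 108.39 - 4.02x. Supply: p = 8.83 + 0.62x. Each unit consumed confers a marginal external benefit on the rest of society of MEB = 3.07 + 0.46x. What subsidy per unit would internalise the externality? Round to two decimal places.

Social marginal benefit = demand + MEB = 111.46 - 3.56x.
Set SMB = MC: 111.46 - 3.56x = 8.83 + 0.62x → x* = 24.5526.
The Pigouvian subsidy equals MEB at x*: 3.07 + 0.46×24.5526 = 14.3642.

subsidy = 14.36 per unit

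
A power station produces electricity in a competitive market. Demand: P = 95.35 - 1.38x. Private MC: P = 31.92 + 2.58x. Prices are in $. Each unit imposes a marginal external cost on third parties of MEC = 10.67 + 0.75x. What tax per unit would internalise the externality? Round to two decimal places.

tax = $19.07 per unit

Social marginal cost = private MC + MEC = 42.59 + 3.33x.
Set SMC = demand: 42.59 + 3.33x = 95.35 - 1.38x → x* = 11.2017.
The Pigouvian tax equals MEC at x*: 10.67 + 0.75×11.2017 = 19.0713.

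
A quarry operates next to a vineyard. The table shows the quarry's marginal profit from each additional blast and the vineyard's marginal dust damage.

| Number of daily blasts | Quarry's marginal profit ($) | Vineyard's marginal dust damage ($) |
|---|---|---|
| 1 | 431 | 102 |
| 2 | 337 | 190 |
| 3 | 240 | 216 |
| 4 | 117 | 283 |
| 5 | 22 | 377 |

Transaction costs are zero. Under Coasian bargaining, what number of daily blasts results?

3

Bargaining reaches the level where marginal profit last exceeds marginal dust damage.
That holds through level 3 (240 ≥ 216) but not at 4 (117 < 283).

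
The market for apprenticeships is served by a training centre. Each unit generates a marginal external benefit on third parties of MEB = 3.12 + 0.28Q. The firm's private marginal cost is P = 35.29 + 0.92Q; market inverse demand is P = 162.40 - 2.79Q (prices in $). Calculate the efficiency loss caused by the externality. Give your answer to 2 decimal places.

DWL = $23.56

Market equilibrium (private): 35.29 + 0.92Q = 162.40 - 2.79Q → Q_m = 34.2615.
Social marginal cost = private MC − MEB = 32.17 + 0.64Q.
Set SMC = demand: 32.17 + 0.64Q = 162.40 - 2.79Q → Q* = 37.9679.
The welfare-loss triangle has base |Q_m − Q*| and height MEB(Q_m) (the vertical gap between SMC and demand is zero at Q* and MEB at Q_m).
DWL = ½ × 3.7064 × 12.7132 = 23.5601.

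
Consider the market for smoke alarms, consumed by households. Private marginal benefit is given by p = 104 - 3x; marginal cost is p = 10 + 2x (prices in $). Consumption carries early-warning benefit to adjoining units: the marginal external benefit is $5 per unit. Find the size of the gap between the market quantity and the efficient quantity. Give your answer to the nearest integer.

1 units

Market equilibrium (private): 10 + 2x = 104 - 3x → x_m = 18.8000.
Social marginal benefit = demand + MEB = 109 - 3x.
Set SMB = MC: 109 - 3x = 10 + 2x → x* = 19.8000.
Gap = |18.8000 − 19.8000| = 1.0000.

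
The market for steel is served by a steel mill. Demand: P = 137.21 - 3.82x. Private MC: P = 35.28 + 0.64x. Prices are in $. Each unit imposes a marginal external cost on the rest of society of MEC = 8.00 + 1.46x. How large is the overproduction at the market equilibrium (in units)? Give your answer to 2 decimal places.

Market equilibrium (private): 35.28 + 0.64x = 137.21 - 3.82x → x_m = 22.8543.
Social marginal cost = private MC + MEC = 43.28 + 2.10x.
Set SMC = demand: 43.28 + 2.10x = 137.21 - 3.82x → x* = 15.8666.
Gap = |22.8543 − 15.8666| = 6.9877.

6.99 units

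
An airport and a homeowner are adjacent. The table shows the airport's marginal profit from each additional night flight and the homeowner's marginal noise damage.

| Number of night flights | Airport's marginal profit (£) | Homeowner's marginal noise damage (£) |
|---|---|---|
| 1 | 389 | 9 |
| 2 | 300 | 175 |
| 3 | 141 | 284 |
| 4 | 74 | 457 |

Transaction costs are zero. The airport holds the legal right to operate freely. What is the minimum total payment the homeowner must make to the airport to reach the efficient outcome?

Left alone the airport would choose level 4 (marginal profit stays positive).
Efficient level: k* = 2 (marginal profit ≥ marginal noise damage through 2).
The homeowner must at least cover the airport's forgone profit from cutting 4→2: 141 + 74 = 215.

£215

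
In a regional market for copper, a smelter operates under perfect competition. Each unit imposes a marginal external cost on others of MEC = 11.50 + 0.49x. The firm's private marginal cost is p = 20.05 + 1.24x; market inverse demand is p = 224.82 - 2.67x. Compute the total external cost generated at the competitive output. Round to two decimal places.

1274.23

Market equilibrium (private): 20.05 + 1.24x = 224.82 - 2.67x → x_m = 52.3708.
Total external cost = ∫₀^{x_m} (11.50 + 0.49x) dx = 11.50×52.3708 + ½×0.49×52.3708² = 1274.2259.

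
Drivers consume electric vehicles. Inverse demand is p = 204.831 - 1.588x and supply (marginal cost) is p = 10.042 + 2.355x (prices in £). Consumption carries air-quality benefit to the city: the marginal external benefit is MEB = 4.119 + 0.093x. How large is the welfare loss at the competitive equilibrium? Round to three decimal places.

Market equilibrium (private): 10.042 + 2.355x = 204.831 - 1.588x → x_m = 49.4012.
Social marginal benefit = demand + MEB = 208.950 - 1.495x.
Set SMB = MC: 208.950 - 1.495x = 10.042 + 2.355x → x* = 51.6644.
The welfare-loss triangle has base |x_m − x*| and height MEB(x_m) (the vertical gap between SMB and MC is zero at x* and MEB at x_m).
DWL = ½ × 2.2632 × 8.7133 = 9.8600.

DWL = £9.860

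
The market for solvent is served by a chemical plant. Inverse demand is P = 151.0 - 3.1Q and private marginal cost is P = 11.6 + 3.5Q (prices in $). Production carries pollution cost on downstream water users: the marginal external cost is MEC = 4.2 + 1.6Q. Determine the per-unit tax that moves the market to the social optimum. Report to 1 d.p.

Social marginal cost = private MC + MEC = 15.8 + 5.1Q.
Set SMC = demand: 15.8 + 5.1Q = 151.0 - 3.1Q → Q* = 16.4878.
The Pigouvian tax equals MEC at Q*: 4.2 + 1.6×16.4878 = 30.5805.

tax = $30.6 per unit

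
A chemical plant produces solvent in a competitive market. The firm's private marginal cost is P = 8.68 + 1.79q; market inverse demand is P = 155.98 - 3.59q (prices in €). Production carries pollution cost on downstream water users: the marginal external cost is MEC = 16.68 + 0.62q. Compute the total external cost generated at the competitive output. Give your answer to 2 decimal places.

Market equilibrium (private): 8.68 + 1.79q = 155.98 - 3.59q → q_m = 27.3792.
Total external cost = ∫₀^{q_m} (16.68 + 0.62q) dq = 16.68×27.3792 + ½×0.62×27.3792² = 689.0674.

€689.07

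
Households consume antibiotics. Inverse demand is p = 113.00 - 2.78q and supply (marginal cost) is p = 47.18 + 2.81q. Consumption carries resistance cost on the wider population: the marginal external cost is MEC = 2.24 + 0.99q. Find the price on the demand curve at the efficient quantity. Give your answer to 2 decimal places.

P = 86.14

Social marginal benefit = demand − MEC = 110.76 - 3.77q.
Set SMB = MC: 110.76 - 3.77q = 47.18 + 2.81q → q* = 9.6626.
Consumer price on the demand curve at q*: 113.00 − 2.78×9.6626 = 86.1380.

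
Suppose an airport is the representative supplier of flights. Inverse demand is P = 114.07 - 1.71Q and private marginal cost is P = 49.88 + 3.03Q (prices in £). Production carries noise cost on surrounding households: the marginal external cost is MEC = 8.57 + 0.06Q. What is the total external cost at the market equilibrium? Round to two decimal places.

Market equilibrium (private): 49.88 + 3.03Q = 114.07 - 1.71Q → Q_m = 13.5422.
Total external cost = ∫₀^{Q_m} (8.57 + 0.06Q) dQ = 8.57×13.5422 + ½×0.06×13.5422² = 121.5584.

£121.56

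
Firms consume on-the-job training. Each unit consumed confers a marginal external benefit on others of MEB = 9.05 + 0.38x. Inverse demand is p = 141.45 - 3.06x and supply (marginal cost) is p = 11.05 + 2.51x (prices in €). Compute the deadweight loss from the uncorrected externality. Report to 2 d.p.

Market equilibrium (private): 11.05 + 2.51x = 141.45 - 3.06x → x_m = 23.4111.
Social marginal benefit = demand + MEB = 150.50 - 2.68x.
Set SMB = MC: 150.50 - 2.68x = 11.05 + 2.51x → x* = 26.8690.
The loss is the area between SMB and MC from x* to x_m; with linear curves that's a triangle of height MEB(x_m).
DWL = ½ × 3.4579 × 17.9462 = 31.0281.

DWL = €31.03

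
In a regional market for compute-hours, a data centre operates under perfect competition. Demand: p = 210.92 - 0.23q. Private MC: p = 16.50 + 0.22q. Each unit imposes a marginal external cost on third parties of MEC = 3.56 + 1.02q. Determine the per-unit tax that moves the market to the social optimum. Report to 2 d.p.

tax = 135.99 per unit

Social marginal cost = private MC + MEC = 20.06 + 1.24q.
Set SMC = demand: 20.06 + 1.24q = 210.92 - 0.23q → q* = 129.8367.
The Pigouvian tax equals MEC at q*: 3.56 + 1.02×129.8367 = 135.9934.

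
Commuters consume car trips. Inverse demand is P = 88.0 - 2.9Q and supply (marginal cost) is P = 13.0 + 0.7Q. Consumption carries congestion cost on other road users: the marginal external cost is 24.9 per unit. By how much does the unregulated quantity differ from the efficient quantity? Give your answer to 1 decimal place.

6.9 units

Market equilibrium (private): 13.0 + 0.7Q = 88.0 - 2.9Q → Q_m = 20.8333.
Social marginal benefit = demand − MEC = 63.1 - 2.9Q.
Set SMB = MC: 63.1 - 2.9Q = 13.0 + 0.7Q → Q* = 13.9167.
Gap = |20.8333 − 13.9167| = 6.9166.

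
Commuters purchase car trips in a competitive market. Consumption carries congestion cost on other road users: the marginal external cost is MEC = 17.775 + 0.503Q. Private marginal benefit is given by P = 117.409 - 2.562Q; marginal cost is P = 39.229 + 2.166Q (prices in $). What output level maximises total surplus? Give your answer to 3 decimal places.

Social marginal benefit = demand − MEC = 99.634 - 3.065Q.
Set SMB = MC: 99.634 - 3.065Q = 39.229 + 2.166Q → Q* = 11.5475.

Q* = 11.548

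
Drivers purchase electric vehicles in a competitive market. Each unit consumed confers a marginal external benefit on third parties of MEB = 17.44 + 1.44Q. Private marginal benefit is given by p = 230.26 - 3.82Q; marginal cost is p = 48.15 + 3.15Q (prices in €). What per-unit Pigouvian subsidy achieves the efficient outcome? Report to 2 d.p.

Social marginal benefit = demand + MEB = 247.70 - 2.38Q.
Set SMB = MC: 247.70 - 2.38Q = 48.15 + 3.15Q → Q* = 36.0850.
The Pigouvian subsidy equals MEB at Q*: 17.44 + 1.44×36.0850 = 69.4024.

subsidy = €69.40 per unit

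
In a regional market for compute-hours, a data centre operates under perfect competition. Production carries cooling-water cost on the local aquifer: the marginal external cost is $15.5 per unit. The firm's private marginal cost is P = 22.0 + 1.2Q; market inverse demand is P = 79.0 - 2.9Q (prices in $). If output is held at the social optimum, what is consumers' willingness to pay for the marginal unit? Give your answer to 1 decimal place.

P = $49.6

Social marginal cost = private MC + MEC = 37.5 + 1.2Q.
Set SMC = demand: 37.5 + 1.2Q = 79.0 - 2.9Q → Q* = 10.1220.
Consumer price on the demand curve at Q*: 79.0 − 2.9×10.1220 = 49.6462.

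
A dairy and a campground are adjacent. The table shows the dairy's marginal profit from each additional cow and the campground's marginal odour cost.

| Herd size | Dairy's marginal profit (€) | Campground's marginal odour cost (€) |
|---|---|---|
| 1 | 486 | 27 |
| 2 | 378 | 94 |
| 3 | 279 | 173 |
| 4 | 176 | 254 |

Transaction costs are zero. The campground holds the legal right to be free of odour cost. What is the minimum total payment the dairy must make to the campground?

€294

Efficient level: marginal profit ≥ marginal odour cost through level 3, so k* = 3.
With the campground holding the right, the dairy must at least compensate total damage at k*: 27 + 94 + 173 = 294.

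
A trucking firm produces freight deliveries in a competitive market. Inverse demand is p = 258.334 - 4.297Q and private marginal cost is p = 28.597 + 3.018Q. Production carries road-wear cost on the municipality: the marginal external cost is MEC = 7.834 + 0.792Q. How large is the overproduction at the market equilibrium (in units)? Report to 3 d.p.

4.035 units

Market equilibrium (private): 28.597 + 3.018Q = 258.334 - 4.297Q → Q_m = 31.4063.
Social marginal cost = private MC + MEC = 36.431 + 3.810Q.
Set SMC = demand: 36.431 + 3.810Q = 258.334 - 4.297Q → Q* = 27.3718.
Gap = |31.4063 − 27.3718| = 4.0345.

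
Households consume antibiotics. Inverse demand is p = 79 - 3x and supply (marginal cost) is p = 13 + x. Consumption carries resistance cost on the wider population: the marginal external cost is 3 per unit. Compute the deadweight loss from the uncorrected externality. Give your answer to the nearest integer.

Market equilibrium (private): 13 + x = 79 - 3x → x_m = 16.5000.
Social marginal benefit = demand − MEC = 76 - 3x.
Set SMB = MC: 76 - 3x = 13 + x → x* = 15.7500.
Height of the DWL triangle at x_m is MC(x_m) − SMB(x_m) = MEC(x_m) = 3.0000.
DWL = ½ × 0.7500 × 3.0000 = 1.1250.

DWL = 1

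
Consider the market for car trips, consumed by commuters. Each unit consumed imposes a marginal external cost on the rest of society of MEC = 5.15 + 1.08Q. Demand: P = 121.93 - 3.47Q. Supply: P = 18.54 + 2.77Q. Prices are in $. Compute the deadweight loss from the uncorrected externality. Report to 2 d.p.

Market equilibrium (private): 18.54 + 2.77Q = 121.93 - 3.47Q → Q_m = 16.5689.
Social marginal benefit = demand − MEC = 116.78 - 4.55Q.
Set SMB = MC: 116.78 - 4.55Q = 18.54 + 2.77Q → Q* = 13.4208.
The welfare-loss triangle has base |Q_m − Q*| and height MEC(Q_m) (the vertical gap between SMB and MC is zero at Q* and MEC at Q_m).
DWL = ½ × 3.1481 × 23.0444 = 36.2730.

DWL = $36.27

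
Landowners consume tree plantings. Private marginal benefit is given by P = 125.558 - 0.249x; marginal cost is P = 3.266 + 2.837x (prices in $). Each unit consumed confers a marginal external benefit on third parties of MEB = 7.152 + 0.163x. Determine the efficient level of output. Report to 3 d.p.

x* = 44.285

Social marginal benefit = demand + MEB = 132.710 - 0.086x.
Set SMB = MC: 132.710 - 0.086x = 3.266 + 2.837x → x* = 44.2846.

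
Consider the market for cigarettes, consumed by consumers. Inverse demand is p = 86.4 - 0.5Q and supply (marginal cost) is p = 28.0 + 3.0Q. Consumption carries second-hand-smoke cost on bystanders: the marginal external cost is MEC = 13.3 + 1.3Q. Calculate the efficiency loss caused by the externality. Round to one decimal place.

Market equilibrium (private): 28.0 + 3.0Q = 86.4 - 0.5Q → Q_m = 16.6857.
Social marginal benefit = demand − MEC = 73.1 - 1.8Q.
Set SMB = MC: 73.1 - 1.8Q = 28.0 + 3.0Q → Q* = 9.3958.
The loss is the area between SMB and MC from Q* to Q_m; with linear curves that's a triangle of height MEC(Q_m).
DWL = ½ × 7.2899 × 34.9914 = 127.5419.

DWL = 127.5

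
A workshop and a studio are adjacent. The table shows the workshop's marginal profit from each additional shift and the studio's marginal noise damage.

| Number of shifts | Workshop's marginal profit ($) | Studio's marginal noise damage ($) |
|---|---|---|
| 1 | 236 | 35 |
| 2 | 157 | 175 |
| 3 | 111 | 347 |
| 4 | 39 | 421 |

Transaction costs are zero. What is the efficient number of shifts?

Bargaining reaches the level where marginal profit last exceeds marginal noise damage.
That holds through level 1 (236 ≥ 35) but not at 2 (157 < 175).

1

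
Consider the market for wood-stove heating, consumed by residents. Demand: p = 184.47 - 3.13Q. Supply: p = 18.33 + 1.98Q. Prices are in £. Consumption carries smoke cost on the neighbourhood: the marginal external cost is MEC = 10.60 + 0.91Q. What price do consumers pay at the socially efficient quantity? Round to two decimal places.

P = £103.60

Social marginal benefit = demand − MEC = 173.87 - 4.04Q.
Set SMB = MC: 173.87 - 4.04Q = 18.33 + 1.98Q → Q* = 25.8372.
Consumer price on the demand curve at Q*: 184.47 − 3.13×25.8372 = 103.5996.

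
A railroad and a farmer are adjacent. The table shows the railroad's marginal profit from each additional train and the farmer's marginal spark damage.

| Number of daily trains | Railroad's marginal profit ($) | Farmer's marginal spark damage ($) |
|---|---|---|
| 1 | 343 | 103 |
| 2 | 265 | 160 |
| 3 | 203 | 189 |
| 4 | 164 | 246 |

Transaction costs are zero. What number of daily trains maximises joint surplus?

Bargaining reaches the level where marginal profit last exceeds marginal spark damage.
That holds through level 3 (203 ≥ 189) but not at 4 (164 < 246).

3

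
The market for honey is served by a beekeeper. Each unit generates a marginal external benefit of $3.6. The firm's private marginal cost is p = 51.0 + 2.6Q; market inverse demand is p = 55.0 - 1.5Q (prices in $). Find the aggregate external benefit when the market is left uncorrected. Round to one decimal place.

$3.5

Market equilibrium (private): 51.0 + 2.6Q = 55.0 - 1.5Q → Q_m = 0.9756.
Total external benefit = MEB × Q_m = 3.6 × 0.9756 = 3.5122.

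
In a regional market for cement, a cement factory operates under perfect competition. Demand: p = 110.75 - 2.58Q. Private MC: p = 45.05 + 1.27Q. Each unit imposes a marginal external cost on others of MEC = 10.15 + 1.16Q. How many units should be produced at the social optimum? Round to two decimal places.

Social marginal cost = private MC + MEC = 55.20 + 2.43Q.
Set SMC = demand: 55.20 + 2.43Q = 110.75 - 2.58Q → Q* = 11.0878.

Q* = 11.09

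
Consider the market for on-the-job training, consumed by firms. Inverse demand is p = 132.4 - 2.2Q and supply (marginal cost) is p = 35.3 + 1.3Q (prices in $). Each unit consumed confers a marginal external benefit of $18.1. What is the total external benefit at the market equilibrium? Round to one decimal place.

$502.1

Market equilibrium (private): 35.3 + 1.3Q = 132.4 - 2.2Q → Q_m = 27.7429.
Total external benefit = MEB × Q_m = 18.1 × 27.7429 = 502.1465.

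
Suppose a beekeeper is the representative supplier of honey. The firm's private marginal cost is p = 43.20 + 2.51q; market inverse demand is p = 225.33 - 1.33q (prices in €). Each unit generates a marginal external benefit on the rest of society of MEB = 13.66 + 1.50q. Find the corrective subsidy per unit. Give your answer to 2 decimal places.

subsidy = €139.17 per unit

Social marginal cost = private MC − MEB = 29.54 + 1.01q.
Set SMC = demand: 29.54 + 1.01q = 225.33 - 1.33q → q* = 83.6709.
The Pigouvian subsidy equals MEB at q*: 13.66 + 1.50×83.6709 = 139.1664.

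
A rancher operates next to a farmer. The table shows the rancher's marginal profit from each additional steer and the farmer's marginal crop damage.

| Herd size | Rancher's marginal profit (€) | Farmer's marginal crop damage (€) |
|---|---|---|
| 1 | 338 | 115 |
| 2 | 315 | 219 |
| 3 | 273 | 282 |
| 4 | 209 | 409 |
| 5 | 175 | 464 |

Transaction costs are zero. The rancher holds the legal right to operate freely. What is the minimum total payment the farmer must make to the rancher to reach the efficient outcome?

Left alone the rancher would choose level 5 (marginal profit stays positive).
Efficient level: k* = 2 (marginal profit ≥ marginal crop damage through 2).
The farmer must at least cover the rancher's forgone profit from cutting 5→2: 273 + 209 + 175 = 657.

€657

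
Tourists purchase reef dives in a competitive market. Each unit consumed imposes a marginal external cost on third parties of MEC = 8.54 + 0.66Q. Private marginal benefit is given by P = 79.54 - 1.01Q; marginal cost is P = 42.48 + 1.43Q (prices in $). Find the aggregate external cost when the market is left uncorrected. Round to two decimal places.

Market equilibrium (private): 42.48 + 1.43Q = 79.54 - 1.01Q → Q_m = 15.1885.
Total external cost = ∫₀^{Q_m} (8.54 + 0.66Q) dQ = 8.54×15.1885 + ½×0.66×15.1885² = 205.8377.

$205.84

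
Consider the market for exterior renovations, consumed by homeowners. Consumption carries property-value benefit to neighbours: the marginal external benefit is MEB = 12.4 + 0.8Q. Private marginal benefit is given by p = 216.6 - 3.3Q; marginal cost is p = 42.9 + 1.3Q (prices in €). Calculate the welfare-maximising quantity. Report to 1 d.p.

Social marginal benefit = demand + MEB = 229.0 - 2.5Q.
Set SMB = MC: 229.0 - 2.5Q = 42.9 + 1.3Q → Q* = 48.9737.

Q* = 49.0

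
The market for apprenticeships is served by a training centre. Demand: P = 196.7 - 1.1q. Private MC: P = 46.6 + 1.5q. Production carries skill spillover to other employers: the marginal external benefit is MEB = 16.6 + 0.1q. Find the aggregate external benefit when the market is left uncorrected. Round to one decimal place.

Market equilibrium (private): 46.6 + 1.5q = 196.7 - 1.1q → q_m = 57.7308.
Total external benefit = ∫₀^{q_m} (16.6 + 0.1q) dq = 16.6×57.7308 + ½×0.1×57.7308² = 1124.9735.

1125.0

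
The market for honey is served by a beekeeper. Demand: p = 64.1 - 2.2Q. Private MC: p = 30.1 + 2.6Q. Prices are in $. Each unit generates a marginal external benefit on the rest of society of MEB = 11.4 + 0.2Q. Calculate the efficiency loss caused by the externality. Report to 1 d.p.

Market equilibrium (private): 30.1 + 2.6Q = 64.1 - 2.2Q → Q_m = 7.0833.
Social marginal cost = private MC − MEB = 18.7 + 2.4Q.
Set SMC = demand: 18.7 + 2.4Q = 64.1 - 2.2Q → Q* = 9.8696.
The loss is the area between SMC and demand from Q* to Q_m; with linear curves that's a triangle of height MEB(Q_m).
DWL = ½ × 2.7863 × 12.8167 = 17.8556.

DWL = $17.9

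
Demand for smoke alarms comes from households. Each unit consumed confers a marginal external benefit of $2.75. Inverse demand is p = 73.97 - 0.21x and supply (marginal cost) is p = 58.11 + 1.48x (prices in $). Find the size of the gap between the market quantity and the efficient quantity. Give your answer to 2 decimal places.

Market equilibrium (private): 58.11 + 1.48x = 73.97 - 0.21x → x_m = 9.3846.
Social marginal benefit = demand + MEB = 76.72 - 0.21x.
Set SMB = MC: 76.72 - 0.21x = 58.11 + 1.48x → x* = 11.0118.
Gap = |9.3846 − 11.0118| = 1.6272.

1.63 units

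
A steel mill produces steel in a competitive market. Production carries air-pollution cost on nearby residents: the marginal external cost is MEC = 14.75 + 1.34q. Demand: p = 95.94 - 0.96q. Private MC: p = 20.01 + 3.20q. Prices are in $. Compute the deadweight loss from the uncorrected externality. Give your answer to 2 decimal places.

Market equilibrium (private): 20.01 + 3.20q = 95.94 - 0.96q → q_m = 18.2524.
Social marginal cost = private MC + MEC = 34.76 + 4.54q.
Set SMC = demand: 34.76 + 4.54q = 95.94 - 0.96q → q* = 11.1236.
Between q* and q_m the wedge SMC − demand runs linearly from 0 to MEC(q_m), so the loss is a triangle.
DWL = ½ × 7.1288 × 39.2082 = 139.7537.

DWL = $139.75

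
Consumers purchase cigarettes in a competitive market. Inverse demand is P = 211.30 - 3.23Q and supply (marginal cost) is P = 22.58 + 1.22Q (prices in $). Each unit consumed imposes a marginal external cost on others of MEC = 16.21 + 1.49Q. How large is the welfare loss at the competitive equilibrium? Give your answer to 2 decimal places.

DWL = $530.66

Market equilibrium (private): 22.58 + 1.22Q = 211.30 - 3.23Q → Q_m = 42.4090.
Social marginal benefit = demand − MEC = 195.09 - 4.72Q.
Set SMB = MC: 195.09 - 4.72Q = 22.58 + 1.22Q → Q* = 29.0421.
The loss is the area between SMB and MC from Q* to Q_m; with linear curves that's a triangle of height MEC(Q_m).
DWL = ½ × 13.3669 × 79.3994 = 530.6619.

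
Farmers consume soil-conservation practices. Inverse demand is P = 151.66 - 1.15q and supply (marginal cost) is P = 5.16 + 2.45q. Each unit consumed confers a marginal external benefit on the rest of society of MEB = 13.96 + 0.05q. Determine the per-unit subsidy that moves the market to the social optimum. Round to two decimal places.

Social marginal benefit = demand + MEB = 165.62 - 1.10q.
Set SMB = MC: 165.62 - 1.10q = 5.16 + 2.45q → q* = 45.2000.
The Pigouvian subsidy equals MEB at q*: 13.96 + 0.05×45.2000 = 16.2200.

subsidy = 16.22 per unit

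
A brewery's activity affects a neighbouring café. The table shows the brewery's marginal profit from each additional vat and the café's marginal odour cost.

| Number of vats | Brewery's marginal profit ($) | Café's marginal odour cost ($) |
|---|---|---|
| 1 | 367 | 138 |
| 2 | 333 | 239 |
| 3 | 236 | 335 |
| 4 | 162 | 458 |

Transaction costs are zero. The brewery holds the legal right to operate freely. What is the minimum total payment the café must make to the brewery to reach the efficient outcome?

$398

Left alone the brewery would choose level 4 (marginal profit stays positive).
Efficient level: k* = 2 (marginal profit ≥ marginal odour cost through 2).
The café must at least cover the brewery's forgone profit from cutting 4→2: 236 + 162 = 398.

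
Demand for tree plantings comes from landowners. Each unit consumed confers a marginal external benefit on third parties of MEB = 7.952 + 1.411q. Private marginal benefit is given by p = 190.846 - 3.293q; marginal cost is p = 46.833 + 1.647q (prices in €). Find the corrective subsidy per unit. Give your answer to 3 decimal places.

subsidy = €68.712 per unit

Social marginal benefit = demand + MEB = 198.798 - 1.882q.
Set SMB = MC: 198.798 - 1.882q = 46.833 + 1.647q → q* = 43.0618.
The Pigouvian subsidy equals MEB at q*: 7.952 + 1.411×43.0618 = 68.7122.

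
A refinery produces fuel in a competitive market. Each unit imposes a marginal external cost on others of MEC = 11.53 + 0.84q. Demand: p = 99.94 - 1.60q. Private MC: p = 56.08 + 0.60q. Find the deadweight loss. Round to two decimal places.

DWL = 131.51

Market equilibrium (private): 56.08 + 0.60q = 99.94 - 1.60q → q_m = 19.9364.
Social marginal cost = private MC + MEC = 67.61 + 1.44q.
Set SMC = demand: 67.61 + 1.44q = 99.94 - 1.60q → q* = 10.6349.
The welfare-loss triangle has base |q_m − q*| and height MEC(q_m) (the vertical gap between SMC and demand is zero at q* and MEC at q_m).
DWL = ½ × 9.3015 × 28.2765 = 131.5069.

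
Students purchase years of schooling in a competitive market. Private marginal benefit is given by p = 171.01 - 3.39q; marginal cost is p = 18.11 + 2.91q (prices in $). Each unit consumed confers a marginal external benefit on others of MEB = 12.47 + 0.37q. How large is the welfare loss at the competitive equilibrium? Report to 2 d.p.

Market equilibrium (private): 18.11 + 2.91q = 171.01 - 3.39q → q_m = 24.2698.
Social marginal benefit = demand + MEB = 183.48 - 3.02q.
Set SMB = MC: 183.48 - 3.02q = 18.11 + 2.91q → q* = 27.8870.
The loss is the area between SMB and MC from q* to q_m; with linear curves that's a triangle of height MEB(q_m).
DWL = ½ × 3.6172 × 21.4498 = 38.7941.

DWL = $38.79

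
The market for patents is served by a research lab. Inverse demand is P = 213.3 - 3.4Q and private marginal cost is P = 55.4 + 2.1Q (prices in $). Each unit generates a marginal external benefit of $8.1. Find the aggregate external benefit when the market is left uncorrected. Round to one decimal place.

$232.5

Market equilibrium (private): 55.4 + 2.1Q = 213.3 - 3.4Q → Q_m = 28.7091.
Total external benefit = MEB × Q_m = 8.1 × 28.7091 = 232.5437.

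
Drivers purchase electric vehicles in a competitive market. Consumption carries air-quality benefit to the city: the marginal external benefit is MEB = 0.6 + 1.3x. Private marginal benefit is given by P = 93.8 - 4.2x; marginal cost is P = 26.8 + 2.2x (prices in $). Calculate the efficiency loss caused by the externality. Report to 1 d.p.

DWL = $19.8

Market equilibrium (private): 26.8 + 2.2x = 93.8 - 4.2x → x_m = 10.4688.
Social marginal benefit = demand + MEB = 94.4 - 2.9x.
Set SMB = MC: 94.4 - 2.9x = 26.8 + 2.2x → x* = 13.2549.
The welfare-loss triangle has base |x_m − x*| and height MEB(x_m) (the vertical gap between SMB and MC is zero at x* and MEB at x_m).
DWL = ½ × 2.7861 × 14.2094 = 19.7944.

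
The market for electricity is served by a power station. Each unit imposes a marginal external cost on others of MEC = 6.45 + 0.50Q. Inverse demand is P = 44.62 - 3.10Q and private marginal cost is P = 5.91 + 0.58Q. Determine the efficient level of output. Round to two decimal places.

Q* = 7.72

Social marginal cost = private MC + MEC = 12.36 + 1.08Q.
Set SMC = demand: 12.36 + 1.08Q = 44.62 - 3.10Q → Q* = 7.7177.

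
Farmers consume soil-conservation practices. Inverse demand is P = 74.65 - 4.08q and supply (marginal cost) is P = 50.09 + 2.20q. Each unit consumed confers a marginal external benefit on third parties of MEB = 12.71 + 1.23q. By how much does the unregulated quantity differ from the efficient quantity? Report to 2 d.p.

Market equilibrium (private): 50.09 + 2.20q = 74.65 - 4.08q → q_m = 3.9108.
Social marginal benefit = demand + MEB = 87.36 - 2.85q.
Set SMB = MC: 87.36 - 2.85q = 50.09 + 2.20q → q* = 7.3802.
Gap = |3.9108 − 7.3802| = 3.4694.

3.47 units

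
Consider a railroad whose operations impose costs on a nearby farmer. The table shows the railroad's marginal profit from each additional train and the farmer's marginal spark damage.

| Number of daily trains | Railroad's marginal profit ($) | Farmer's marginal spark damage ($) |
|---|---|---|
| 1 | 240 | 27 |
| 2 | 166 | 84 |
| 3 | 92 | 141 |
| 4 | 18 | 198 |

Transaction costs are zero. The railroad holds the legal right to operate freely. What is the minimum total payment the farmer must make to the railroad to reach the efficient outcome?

Left alone the railroad would choose level 4 (marginal profit stays positive).
Efficient level: k* = 2 (marginal profit ≥ marginal spark damage through 2).
The farmer must at least cover the railroad's forgone profit from cutting 4→2: 92 + 18 = 110.

$110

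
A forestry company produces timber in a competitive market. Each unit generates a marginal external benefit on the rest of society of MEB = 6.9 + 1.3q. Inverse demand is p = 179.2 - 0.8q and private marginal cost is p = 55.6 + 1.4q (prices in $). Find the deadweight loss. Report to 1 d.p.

DWL = $3549.9

Market equilibrium (private): 55.6 + 1.4q = 179.2 - 0.8q → q_m = 56.1818.
Social marginal cost = private MC − MEB = 48.7 + 0.1q.
Set SMC = demand: 48.7 + 0.1q = 179.2 - 0.8q → q* = 145.0000.
The loss is the area between SMC and demand from q* to q_m; with linear curves that's a triangle of height MEB(q_m).
DWL = ½ × 88.8182 × 79.9364 = 3549.9036.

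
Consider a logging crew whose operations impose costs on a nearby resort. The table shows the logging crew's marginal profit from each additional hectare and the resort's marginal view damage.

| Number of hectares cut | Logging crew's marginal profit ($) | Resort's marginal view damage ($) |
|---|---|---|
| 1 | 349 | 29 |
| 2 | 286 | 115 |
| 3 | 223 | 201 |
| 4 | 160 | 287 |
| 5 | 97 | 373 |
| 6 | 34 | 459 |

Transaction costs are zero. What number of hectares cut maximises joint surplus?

Bargaining reaches the level where marginal profit last exceeds marginal view damage.
That holds through level 3 (223 ≥ 201) but not at 4 (160 < 287).

3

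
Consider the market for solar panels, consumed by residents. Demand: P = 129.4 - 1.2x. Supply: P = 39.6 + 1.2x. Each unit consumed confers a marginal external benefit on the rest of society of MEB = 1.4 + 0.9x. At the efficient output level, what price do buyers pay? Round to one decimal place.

P = 56.4

Social marginal benefit = demand + MEB = 130.8 - 0.3x.
Set SMB = MC: 130.8 - 0.3x = 39.6 + 1.2x → x* = 60.8000.
Consumer price on the demand curve at x*: 129.4 − 1.2×60.8000 = 56.4400.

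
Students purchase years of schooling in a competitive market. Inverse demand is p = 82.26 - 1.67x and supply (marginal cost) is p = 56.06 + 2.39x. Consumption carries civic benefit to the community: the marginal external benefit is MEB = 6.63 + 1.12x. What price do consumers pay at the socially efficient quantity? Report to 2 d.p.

P = 63.61

Social marginal benefit = demand + MEB = 88.89 - 0.55x.
Set SMB = MC: 88.89 - 0.55x = 56.06 + 2.39x → x* = 11.1667.
Consumer price on the demand curve at x*: 82.26 − 1.67×11.1667 = 63.6116.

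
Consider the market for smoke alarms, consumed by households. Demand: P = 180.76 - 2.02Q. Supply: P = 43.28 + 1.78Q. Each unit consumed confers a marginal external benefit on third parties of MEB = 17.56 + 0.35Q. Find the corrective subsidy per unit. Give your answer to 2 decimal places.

Social marginal benefit = demand + MEB = 198.32 - 1.67Q.
Set SMB = MC: 198.32 - 1.67Q = 43.28 + 1.78Q → Q* = 44.9391.
The Pigouvian subsidy equals MEB at Q*: 17.56 + 0.35×44.9391 = 33.2887.

subsidy = 33.29 per unit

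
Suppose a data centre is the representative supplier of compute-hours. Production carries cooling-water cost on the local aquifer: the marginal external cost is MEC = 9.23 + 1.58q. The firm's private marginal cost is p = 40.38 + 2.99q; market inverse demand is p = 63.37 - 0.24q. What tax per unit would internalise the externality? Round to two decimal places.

tax = 13.75 per unit

Social marginal cost = private MC + MEC = 49.61 + 4.57q.
Set SMC = demand: 49.61 + 4.57q = 63.37 - 0.24q → q* = 2.8607.
The Pigouvian tax equals MEC at q*: 9.23 + 1.58×2.8607 = 13.7499.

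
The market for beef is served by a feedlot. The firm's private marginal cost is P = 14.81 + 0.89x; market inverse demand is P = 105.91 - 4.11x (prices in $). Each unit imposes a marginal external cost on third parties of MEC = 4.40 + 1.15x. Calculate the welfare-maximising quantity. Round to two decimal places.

x* = 14.10

Social marginal cost = private MC + MEC = 19.21 + 2.04x.
Set SMC = demand: 19.21 + 2.04x = 105.91 - 4.11x → x* = 14.0976.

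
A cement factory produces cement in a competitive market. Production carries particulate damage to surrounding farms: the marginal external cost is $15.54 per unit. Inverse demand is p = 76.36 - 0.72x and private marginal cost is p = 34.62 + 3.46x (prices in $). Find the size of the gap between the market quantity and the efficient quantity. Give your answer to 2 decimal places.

3.72 units

Market equilibrium (private): 34.62 + 3.46x = 76.36 - 0.72x → x_m = 9.9856.
Social marginal cost = private MC + MEC = 50.16 + 3.46x.
Set SMC = demand: 50.16 + 3.46x = 76.36 - 0.72x → x* = 6.2679.
Gap = |9.9856 − 6.2679| = 3.7177.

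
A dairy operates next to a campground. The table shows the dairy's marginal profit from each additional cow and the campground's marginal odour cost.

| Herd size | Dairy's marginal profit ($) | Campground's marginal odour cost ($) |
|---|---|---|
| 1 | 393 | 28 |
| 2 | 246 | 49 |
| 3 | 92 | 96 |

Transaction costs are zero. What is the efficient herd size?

Bargaining reaches the level where marginal profit last exceeds marginal odour cost.
That holds through level 2 (246 ≥ 49) but not at 3 (92 < 96).

2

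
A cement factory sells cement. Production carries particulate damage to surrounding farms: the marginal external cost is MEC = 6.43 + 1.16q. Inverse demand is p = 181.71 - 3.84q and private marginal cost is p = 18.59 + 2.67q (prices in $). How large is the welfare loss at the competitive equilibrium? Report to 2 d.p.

DWL = $82.14

Market equilibrium (private): 18.59 + 2.67q = 181.71 - 3.84q → q_m = 25.0568.
Social marginal cost = private MC + MEC = 25.02 + 3.83q.
Set SMC = demand: 25.02 + 3.83q = 181.71 - 3.84q → q* = 20.4289.
The welfare-loss triangle has base |q_m − q*| and height MEC(q_m) (the vertical gap between SMC and demand is zero at q* and MEC at q_m).
DWL = ½ × 4.6279 × 35.4959 = 82.1357.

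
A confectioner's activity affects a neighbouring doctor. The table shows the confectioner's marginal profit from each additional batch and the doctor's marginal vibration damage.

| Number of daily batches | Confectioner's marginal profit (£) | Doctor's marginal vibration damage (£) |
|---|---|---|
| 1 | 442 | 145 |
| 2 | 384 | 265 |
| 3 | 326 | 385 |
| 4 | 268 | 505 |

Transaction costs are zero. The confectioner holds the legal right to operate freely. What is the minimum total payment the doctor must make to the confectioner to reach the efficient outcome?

Left alone the confectioner would choose level 4 (marginal profit stays positive).
Efficient level: k* = 2 (marginal profit ≥ marginal vibration damage through 2).
The doctor must at least cover the confectioner's forgone profit from cutting 4→2: 326 + 268 = 594.

£594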